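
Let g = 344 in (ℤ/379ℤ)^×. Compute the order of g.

The order of 344 must divide p − 1 = 378 = 2 · 3^3 · 7.
Divisors: 1, 2, 3, 6, 7, 9, 14, 18, 21, 27, 42, 54, 63, 126, 189, 378.
Check each in increasing order: 344^1 ≡ 344;  344^2 ≡ 88;  344^3 ≡ 331;  344^6 ≡ 30;  344^7 ≡ 87;  344^9 ≡ 76;  344^14 ≡ 368;  344^18 ≡ 91;  344^21 ≡ 180;  344^27 ≡ 94;  344^42 ≡ 185;  344^54 ≡ 119;  344^63 ≡ 327;  344^126 ≡ 51;  344^189 ≡ 1.
Smallest exponent giving 1 is 189.

189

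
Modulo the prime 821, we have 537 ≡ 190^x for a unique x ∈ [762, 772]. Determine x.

Compute 190^762 mod 821 = 104, then multiply by 190 repeatedly:
  190^762=104  190^763=56  190^764=788  190^765=298  190^766=792
  190^767=237  190^768=696  190^769=59  190^770=537
Found 537 at exponent 770.

770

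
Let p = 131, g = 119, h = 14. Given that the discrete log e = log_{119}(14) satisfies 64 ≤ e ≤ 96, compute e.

Compute 119^64 mod 131 = 11, then multiply by 119 repeatedly:
  119^64=11  119^65=130  119^66=12  119^67=118  119^68=25
  119^69=93  119^70=63  119^71=30  119^72=33  119^73=128
  119^74=36  119^75=92  119^76=75  119^77=17  119^78=58
  119^79=90  119^80=99  119^81=122  119^82=108  119^83=14
Found 14 at exponent 83.

83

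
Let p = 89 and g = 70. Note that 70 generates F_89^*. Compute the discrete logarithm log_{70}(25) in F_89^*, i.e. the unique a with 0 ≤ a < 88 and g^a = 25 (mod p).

Successive powers of 70 modulo 89:
  70^0=1  70^1=70  70^2=5  70^3=83  70^4=25
So 70^4 ≡ 25 (mod 89), giving a = 4.

4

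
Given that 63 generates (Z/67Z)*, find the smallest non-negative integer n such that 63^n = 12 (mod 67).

37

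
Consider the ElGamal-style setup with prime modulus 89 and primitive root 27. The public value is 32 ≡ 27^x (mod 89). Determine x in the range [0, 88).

56

Baby-step giant-step with m = ceil(sqrt(88)) = 10.
Baby table (27^j mod 89 for j=0..9):
  0:1  1:27  2:17  3:14  4:22  5:60  6:18  7:41
  8:39  9:74
Giant step factor: 27^(-10) ≡ 69 (mod 89).
Scan 32·69^i mod 89 for i = 0, 1, …:
  i=0: 32   i=1: 72   i=2: 73   i=3: 53
  i=4: 8   i=5: 18
Match at i=5, j=6: x = 5·10 + 6 = 56.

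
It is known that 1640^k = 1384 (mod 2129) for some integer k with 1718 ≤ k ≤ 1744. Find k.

Compute 1640^1718 mod 2129 = 1936, then multiply by 1640 repeatedly:
  1640^1718=1936  1640^1719=701  1640^1720=2109  1640^1721=1264  1640^1722=1443
  1640^1723=1201  1640^1724=315  1640^1725=1382  1640^1726=1224  1640^1727=1842
  1640^1728=1958  1640^1729=588  1640^1730=2012  1640^1731=1859  1640^1732=32
  1640^1733=1384
Found 1384 at exponent 1733.

1733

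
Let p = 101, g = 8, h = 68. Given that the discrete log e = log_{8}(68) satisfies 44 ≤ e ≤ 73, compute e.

Compute 8^44 mod 101 = 68, then multiply by 8 repeatedly:
  8^44=68
Found 68 at exponent 44.

44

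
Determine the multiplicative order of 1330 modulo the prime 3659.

1829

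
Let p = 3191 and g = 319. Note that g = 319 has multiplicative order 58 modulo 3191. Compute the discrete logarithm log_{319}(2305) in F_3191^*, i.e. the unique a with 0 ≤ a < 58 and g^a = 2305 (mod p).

Baby-step giant-step with m = ceil(sqrt(58)) = 8.
Baby table (319^j mod 3191 for j=0..7):
  0:1  1:319  2:2840  3:2907  4:1943  5:763  6:881  7:231
Giant step factor: 319^(-8) ≡ 442 (mod 3191).
Scan 2305·442^i mod 3191 for i = 0, 1, …:
  i=0: 2305   i=1: 881
Match at i=1, j=6: a = 1·8 + 6 = 14.

14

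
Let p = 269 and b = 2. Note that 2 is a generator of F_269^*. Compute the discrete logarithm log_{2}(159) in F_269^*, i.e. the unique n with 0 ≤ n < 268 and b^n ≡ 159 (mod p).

37

Baby-step giant-step with m = ceil(sqrt(268)) = 17.
Baby table (2^j mod 269 for j=0..16):
  0:1  1:2  2:4  3:8  4:16  5:32  6:64  7:128
  8:256  9:243  10:217  11:165  12:61  13:122  14:244  15:219
  16:169
Giant step factor: 2^(-17) ≡ 39 (mod 269).
Scan 159·39^i mod 269 for i = 0, 1, …:
  i=0: 159   i=1: 14   i=2: 8
Match at i=2, j=3: n = 2·17 + 3 = 37.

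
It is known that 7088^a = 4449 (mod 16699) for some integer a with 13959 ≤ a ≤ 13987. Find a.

13968

Compute 7088^13959 mod 16699 = 6277, then multiply by 7088 repeatedly:
  7088^13959=6277  7088^13960=5240  7088^13961=2544  7088^13962=13651  7088^13963=4282
  7088^13964=8733  7088^13965=13010  7088^13966=3002  7088^13967=3650  7088^13968=4449
Found 4449 at exponent 13968.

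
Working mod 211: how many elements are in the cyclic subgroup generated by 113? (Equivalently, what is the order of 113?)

35

The order of 113 must divide p − 1 = 210 = 2 · 3 · 5 · 7.
Divisors: 1, 2, 3, 5, 6, 7, 10, 14, 15, 21, 30, 35, 42, 70, 105, 210.
Check each in increasing order: 113^1 ≡ 113;  113^2 ≡ 109;  113^3 ≡ 79;  113^5 ≡ 171;  113^6 ≡ 122;  113^7 ≡ 71;  113^10 ≡ 123;  113^14 ≡ 188;  113^15 ≡ 144;  113^21 ≡ 55;  113^30 ≡ 58;  113^35 ≡ 1.
Smallest exponent giving 1 is 35.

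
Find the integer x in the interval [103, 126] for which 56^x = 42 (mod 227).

Compute 56^103 mod 227 = 217, then multiply by 56 repeatedly:
  56^103=217  56^104=121  56^105=193  56^106=139  56^107=66
  56^108=64  56^109=179  56^110=36  56^111=200  56^112=77
  56^113=226  56^114=171  56^115=42
Found 42 at exponent 115.

115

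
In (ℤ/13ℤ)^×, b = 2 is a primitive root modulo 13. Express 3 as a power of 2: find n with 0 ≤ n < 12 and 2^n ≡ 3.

4

Successive powers of 2 modulo 13:
  2^0=1  2^1=2  2^2=4  2^3=8  2^4=3
So 2^4 ≡ 3 (mod 13), giving n = 4.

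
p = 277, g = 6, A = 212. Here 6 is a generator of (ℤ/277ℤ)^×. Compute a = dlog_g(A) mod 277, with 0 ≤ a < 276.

Baby-step giant-step with m = ceil(sqrt(276)) = 17.
Baby table (6^j mod 277 for j=0..16):
  0:1  1:6  2:36  3:216  4:188  5:20  6:120  7:166
  8:165  9:159  10:123  11:184  12:273  13:253  14:133  15:244
  16:79
Giant step factor: 6^(-17) ≡ 45 (mod 277).
Scan 212·45^i mod 277 for i = 0, 1, …:
  i=0: 212   i=1: 122   i=2: 227   i=3: 243
  i=4: 132   i=5: 123
Match at i=5, j=10: a = 5·17 + 10 = 95.

95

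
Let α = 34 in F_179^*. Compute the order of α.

The order of 34 must divide p − 1 = 178 = 2 · 89.
Divisors: 1, 2, 89, 178.
Check each in increasing order: 34^1 ≡ 34;  34^2 ≡ 82;  34^89 ≡ 178;  34^178 ≡ 1.
Smallest exponent giving 1 is 178.

178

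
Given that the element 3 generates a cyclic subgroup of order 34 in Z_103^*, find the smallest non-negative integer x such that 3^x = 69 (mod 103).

33

Successive powers of 3 modulo 103:
  3^0=1  3^1=3  3^2=9  3^3=27  3^4=81  3^5=37
  3^6=8  3^7=24  3^8=72  3^9=10  3^10=30  3^11=90
  3^12=64  3^13=89  3^14=61  3^15=80  3^16=34  3^17=102
  3^18=100  3^19=94  3^20=76  3^21=22  3^22=66  3^23=95
  3^24=79  3^25=31  3^26=93  3^27=73  3^28=13  3^29=39
  3^30=14  3^31=42  3^32=23  3^33=69
So 3^33 ≡ 69 (mod 103), giving x = 33.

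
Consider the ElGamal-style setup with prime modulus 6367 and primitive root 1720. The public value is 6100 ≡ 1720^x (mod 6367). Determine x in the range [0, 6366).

4807

Baby-step giant-step with m = ceil(sqrt(6366)) = 80.
Baby table (1720^j mod 6367 for j=0..79):
  0:1  1:1720  2:4112  3:5270  4:4159  5:3339  6:46  7:2716
  8:4509  9:474  10:304  11:786  12:2116  13:3963  14:3670  15:2703
  16:1250  17:4321  18:1831  19:4022  20:3278  21:3365  22:197  23:1389
  24:1455  25:369  26:4347  27:1982  28:2695  29:224  30:3260  31:4240
  32:2585  33:2034  34:2997  35:3937  36:3519  37:4030  38:4304  39:4426
  40:4155  41:2826  42:2699  43:737  44:607  45:6219  46:120  47:2656
  48:3181  49:2067  50:2454  51:5926  52:5520  53:1203  54:6252  55:5944
  56:4645  57:5182  58:5607  59:4402  60:1077  61:6010  62:3559  63:2793
  64:3242  65:5115  66:4973  67:2679  68:4539  69:1138  70:2691  71:6078
  72:5913  73:2261  74:5050  75:1412  76:2813  77:5807  78:4584  79:2134
Giant step factor: 1720^(-80) ≡ 200 (mod 6367).
Scan 6100·200^i mod 6367 for i = 0, 1, …:
  i=0: 6100   i=1: 3903   i=2: 3826   i=3: 1160
  i=4: 2788   i=5: 3671   i=6: 1995   i=7: 4246
  i=8: 2389   i=9: 275     …   i=59: 1669
  i=60: 2716
Match at i=60, j=7: x = 60·80 + 7 = 4807.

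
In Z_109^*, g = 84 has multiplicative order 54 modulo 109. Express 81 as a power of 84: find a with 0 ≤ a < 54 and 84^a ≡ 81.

Baby-step giant-step with m = ceil(sqrt(54)) = 8.
Baby table (84^j mod 109 for j=0..7):
  0:1  1:84  2:80  3:71  4:78  5:12  6:27  7:88
Giant step factor: 84^(-8) ≡ 49 (mod 109).
Scan 81·49^i mod 109 for i = 0, 1, …:
  i=0: 81   i=1: 45   i=2: 25   i=3: 26
  i=4: 75   i=5: 78
Match at i=5, j=4: a = 5·8 + 4 = 44.

44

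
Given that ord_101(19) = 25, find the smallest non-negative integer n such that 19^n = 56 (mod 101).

22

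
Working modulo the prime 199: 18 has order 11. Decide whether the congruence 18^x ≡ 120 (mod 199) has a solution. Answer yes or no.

no

120 ∈ ⟨18⟩ iff 120^11 ≡ 1 (mod 199), since |⟨18⟩| = 11.
120^11 mod 199 = 141.
Since 141 ≠ 1, 120 does not lie in the subgroup.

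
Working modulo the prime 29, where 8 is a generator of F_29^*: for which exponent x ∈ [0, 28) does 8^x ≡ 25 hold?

Successive powers of 8 modulo 29:
  8^0=1  8^1=8  8^2=6  8^3=19  8^4=7  8^5=27
  8^6=13  8^7=17  8^8=20  8^9=15  8^10=4  8^11=3
  8^12=24  8^13=18  8^14=28  8^15=21  8^16=23  8^17=10
  8^18=22  8^19=2  8^20=16  8^21=12  8^22=9  8^23=14
  8^24=25
So 8^24 ≡ 25 (mod 29), giving x = 24.

24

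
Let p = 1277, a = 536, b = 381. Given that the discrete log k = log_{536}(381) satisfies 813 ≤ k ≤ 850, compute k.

826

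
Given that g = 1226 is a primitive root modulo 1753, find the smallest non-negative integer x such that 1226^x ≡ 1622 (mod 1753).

Baby-step giant-step with m = ceil(sqrt(1752)) = 42.
Baby table (1226^j mod 1753 for j=0..41):
  0:1  1:1226  2:755  3:46  4:300  5:1423  6:363  7:1529
  8:597  9:921  10:214  11:1167  12:294  13:1079  14:1092  15:1253
  16:550  17:1148  18:1542  19:758  20:218  21:812  22:1561  23:1263
  24:539  25:1686  26:249  27:252  28:424  29:936  30:1074  31:221
  32:984  33:320  34:1401  35:1439  36:696  37:1338  38:1333  39:462
  40:193  41:1716
Giant step factor: 1226^(-42) ≡ 771 (mod 1753).
Scan 1622·771^i mod 1753 for i = 0, 1, …:
  i=0: 1622   i=1: 673   i=2: 1748   i=3: 1404
  i=4: 883   i=5: 629   i=6: 1131   i=7: 760
  i=8: 458   i=9: 765     …   i=14: 1171
  i=15: 46
Match at i=15, j=3: x = 15·42 + 3 = 633.

633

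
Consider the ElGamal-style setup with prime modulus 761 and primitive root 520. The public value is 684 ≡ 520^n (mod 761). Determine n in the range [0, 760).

Baby-step giant-step with m = ceil(sqrt(760)) = 28.
Baby table (520^j mod 761 for j=0..27):
  0:1  1:520  2:245  3:313  4:667  5:585  6:561  7:257
  8:465  9:563  10:536  11:194  12:428  13:348  14:603  15:28
  16:101  17:11  18:393  19:412  20:399  21:488  22:347  23:83
  24:544  25:549  26:105  27:569
Giant step factor: 520^(-28) ≡ 143 (mod 761).
Scan 684·143^i mod 761 for i = 0, 1, …:
  i=0: 684   i=1: 404   i=2: 697   i=3: 741
  i=4: 184   i=5: 438   i=6: 232   i=7: 453
  i=8: 94   i=9: 505     …   i=20: 668
  i=21: 399
Match at i=21, j=20: n = 21·28 + 20 = 608.

608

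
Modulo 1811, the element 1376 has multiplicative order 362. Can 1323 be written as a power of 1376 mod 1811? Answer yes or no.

1323 ∈ ⟨1376⟩ iff 1323^362 ≡ 1 (mod 1811), since |⟨1376⟩| = 362.
1323^362 mod 1811 = 1192.
Since 1192 ≠ 1, 1323 does not lie in the subgroup.

no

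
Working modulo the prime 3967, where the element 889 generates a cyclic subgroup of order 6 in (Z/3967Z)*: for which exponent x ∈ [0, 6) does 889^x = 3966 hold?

3

Successive powers of 889 modulo 3967:
  889^0=1  889^1=889  889^2=888  889^3=3966
So 889^3 ≡ 3966 (mod 3967), giving x = 3.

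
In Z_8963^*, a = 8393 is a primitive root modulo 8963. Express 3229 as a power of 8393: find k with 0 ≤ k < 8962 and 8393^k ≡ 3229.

7494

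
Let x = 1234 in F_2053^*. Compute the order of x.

The order of 1234 must divide p − 1 = 2052 = 2^2 · 3^3 · 19.
Divisors: 1, 2, 3, 4, 6, 9, 12, 18, 19, 27, 36, 38, 54, 57, 76, 108, 114, 171, 228, 342, 513, 684, 1026, 2052.
Check each in increasing order: 1234^1 ≡ 1234;  1234^2 ≡ 1483;  1234^3 ≡ 799;  1234^4 ≡ 526;  1234^6 ≡ 1971;  1234^9 ≡ 178;  1234^12 ≡ 565;  1234^18 ≡ 889;  1234^19 ≡ 724;  1234^27 ≡ 161;  1234^36 ≡ 1969;  1234^38 ≡ 661;  1234^54 ≡ 1285;  1234^57 ≡ 215;  1234^76 ≡ 1685;  1234^108 ≡ 613;  1234^114 ≡ 1059;  1234^171 ≡ 1855;  1234^228 ≡ 543;  1234^342 ≡ 197;  1234^513 ≡ 1.
Smallest exponent giving 1 is 513.

513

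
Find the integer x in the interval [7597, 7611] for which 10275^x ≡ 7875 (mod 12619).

Compute 10275^7597 mod 12619 = 2356, then multiply by 10275 repeatedly:
  10275^7597=2356  10275^7598=4658  10275^7599=9702  10275^7600=10569  10275^7601=9980
  10275^7602=2506  10275^7603=6390  10275^7604=593  10275^7605=10717  10275^7606=3781
  10275^7607=8493  10275^7608=5190  10275^7609=11975  10275^7610=7875
Found 7875 at exponent 7610.

7610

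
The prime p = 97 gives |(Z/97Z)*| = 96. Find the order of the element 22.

4

The order of 22 must divide p − 1 = 96 = 2^5 · 3.
Divisors: 1, 2, 3, 4, 6, 8, 12, 16, 24, 32, 48, 96.
Check each in increasing order: 22^1 ≡ 22;  22^2 ≡ 96;  22^3 ≡ 75;  22^4 ≡ 1.
Smallest exponent giving 1 is 4.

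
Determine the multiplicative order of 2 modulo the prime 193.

96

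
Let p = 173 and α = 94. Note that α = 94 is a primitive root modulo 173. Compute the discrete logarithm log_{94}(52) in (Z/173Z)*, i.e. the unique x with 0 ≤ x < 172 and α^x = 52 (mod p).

Baby-step giant-step with m = ceil(sqrt(172)) = 14.
Baby table (94^j mod 173 for j=0..13):
  0:1  1:94  2:13  3:11  4:169  5:143  6:121  7:129
  8:16  9:120  10:35  11:3  12:109  13:39
Giant step factor: 94^(-14) ≡ 21 (mod 173).
Scan 52·21^i mod 173 for i = 0, 1, …:
  i=0: 52   i=1: 54   i=2: 96   i=3: 113
  i=4: 124   i=5: 9   i=6: 16
Match at i=6, j=8: x = 6·14 + 8 = 92.

92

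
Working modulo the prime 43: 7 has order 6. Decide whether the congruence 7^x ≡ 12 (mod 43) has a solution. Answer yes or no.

no

⟨7⟩ has order 6; its elements mod 43 are {1, 6, 7, 36, 37, 42}.
12 is not in this set.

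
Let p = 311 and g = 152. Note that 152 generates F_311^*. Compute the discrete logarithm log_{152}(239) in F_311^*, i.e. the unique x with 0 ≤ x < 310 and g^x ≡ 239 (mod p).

203

Baby-step giant-step with m = ceil(sqrt(310)) = 18.
Baby table (152^j mod 311 for j=0..17):
  0:1  1:152  2:90  3:307  4:14  5:262  6:16  7:255
  8:196  9:247  10:224  11:149  12:256  13:37  14:26  15:220
  16:163  17:207
Giant step factor: 152^(-18) ≡ 223 (mod 311).
Scan 239·223^i mod 311 for i = 0, 1, …:
  i=0: 239   i=1: 116   i=2: 55   i=3: 136
  i=4: 161   i=5: 138   i=6: 296   i=7: 76
  i=8: 154   i=9: 132   i=10: 202   i=11: 262
Match at i=11, j=5: x = 11·18 + 5 = 203.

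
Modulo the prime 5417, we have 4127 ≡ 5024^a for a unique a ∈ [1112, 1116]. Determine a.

1115

Compute 5024^1112 mod 5417 = 4783, then multiply by 5024 repeatedly:
  5024^1112=4783  5024^1113=5397  5024^1114=2443  5024^1115=4127
Found 4127 at exponent 1115.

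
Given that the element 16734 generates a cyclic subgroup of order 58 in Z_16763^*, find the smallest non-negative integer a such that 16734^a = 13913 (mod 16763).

Successive powers of 16734 modulo 16763:
  16734^0=1  16734^1=16734  16734^2=841  16734^3=9137  16734^4=3235  16734^5=6763
  16734^6=5029  16734^7=5026  16734^8=5113  16734^9=2590  16734^10=8705  16734^11=15763
  16734^12=12237  16734^13=13913
So 16734^13 ≡ 13913 (mod 16763), giving a = 13.

13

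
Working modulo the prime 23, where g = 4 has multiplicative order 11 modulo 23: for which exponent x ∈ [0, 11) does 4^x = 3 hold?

4

Successive powers of 4 modulo 23:
  4^0=1  4^1=4  4^2=16  4^3=18  4^4=3
So 4^4 ≡ 3 (mod 23), giving x = 4.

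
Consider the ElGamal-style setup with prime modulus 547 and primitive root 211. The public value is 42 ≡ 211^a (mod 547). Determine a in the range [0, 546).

247

Baby-step giant-step with m = ceil(sqrt(546)) = 24.
Baby table (211^j mod 547 for j=0..23):
  0:1  1:211  2:214  3:300  4:395  5:201  6:292  7:348
  8:130  9:80  10:470  11:163  12:479  13:421  14:217  15:386
  16:490  17:7  18:383  19:404  20:459  21:30  22:313  23:403
Giant step factor: 211^(-24) ≡ 311 (mod 547).
Scan 42·311^i mod 547 for i = 0, 1, …:
  i=0: 42   i=1: 481   i=2: 260   i=3: 451
  i=4: 229   i=5: 109   i=6: 532   i=7: 258
  i=8: 376   i=9: 425   i=10: 348
Match at i=10, j=7: a = 10·24 + 7 = 247.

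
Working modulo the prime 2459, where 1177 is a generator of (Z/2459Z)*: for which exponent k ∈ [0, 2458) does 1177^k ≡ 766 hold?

142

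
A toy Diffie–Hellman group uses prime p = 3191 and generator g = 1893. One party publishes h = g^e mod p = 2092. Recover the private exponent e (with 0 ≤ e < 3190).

1523

Baby-step giant-step with m = ceil(sqrt(3190)) = 57.
Baby table (1893^j mod 3191 for j=0..56):
  0:1  1:1893  2:3147  3:2865  4:1936  5:1580  6:973  7:682
  8:1862  9:1902  10:1038  11:2469  12:2193  13:3049  14:2429  15:3057
  16:1618  17:2705  18:2201  19:2238  20:2077  21:449  22:1151  23:2581
  24:412  25:1312  26:1018  27:2901  28:3073  29:3187  30:2001  31:176
  32:1304  33:1829  34:62  35:2490  36:463  37:2125  38:1965  39:2230
  40:2888  41:801  42:568  43:3048  44:536  45:3101  46:1944  47:769
  48:621  49:1265  50:1395  51:1778  52:2440  53:1543  54:1134  55:2310
  56:1160
Giant step factor: 1893^(-57) ≡ 2711 (mod 3191).
Scan 2092·2711^i mod 3191 for i = 0, 1, …:
  i=0: 2092   i=1: 1005   i=2: 2632   i=3: 276
  i=4: 1542   i=5: 152   i=6: 433   i=7: 2766
  i=8: 2967   i=9: 2217     …   i=25: 1534
  i=26: 801
Match at i=26, j=41: e = 26·57 + 41 = 1523.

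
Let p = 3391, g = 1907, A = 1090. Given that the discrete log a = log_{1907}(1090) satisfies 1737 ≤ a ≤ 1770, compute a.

1754

Compute 1907^1737 mod 3391 = 308, then multiply by 1907 repeatedly:
  1907^1737=308  1907^1738=713  1907^1739=3291  1907^1740=2587  1907^1741=2895
  1907^1742=217  1907^1743=117  1907^1744=2704  1907^1745=2208  1907^1746=2425
  1907^1747=2542  1907^1748=1855  1907^1749=672  1907^1750=3097  1907^1751=2248
  1907^1752=712  1907^1753=1384  1907^1754=1090
Found 1090 at exponent 1754.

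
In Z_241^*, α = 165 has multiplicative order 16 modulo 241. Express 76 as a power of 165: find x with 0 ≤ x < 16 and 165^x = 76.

9

Successive powers of 165 modulo 241:
  165^0=1  165^1=165  165^2=233  165^3=126  165^4=64  165^5=197
  165^6=211  165^7=111  165^8=240  165^9=76
So 165^9 ≡ 76 (mod 241), giving x = 9.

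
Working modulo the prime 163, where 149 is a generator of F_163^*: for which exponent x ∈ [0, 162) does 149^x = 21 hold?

114

Baby-step giant-step with m = ceil(sqrt(162)) = 13.
Baby table (149^j mod 163 for j=0..12):
  0:1  1:149  2:33  3:27  4:111  5:76  6:77  7:63
  8:96  9:123  10:71  11:147  12:61
Giant step factor: 149^(-13) ≡ 117 (mod 163).
Scan 21·117^i mod 163 for i = 0, 1, …:
  i=0: 21   i=1: 12   i=2: 100   i=3: 127
  i=4: 26   i=5: 108   i=6: 85   i=7: 2
  i=8: 71
Match at i=8, j=10: x = 8·13 + 10 = 114.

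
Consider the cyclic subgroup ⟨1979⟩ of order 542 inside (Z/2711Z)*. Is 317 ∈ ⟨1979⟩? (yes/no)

yes

317 ∈ ⟨1979⟩ iff 317^542 ≡ 1 (mod 2711), since |⟨1979⟩| = 542.
317^542 mod 2711 = 1.
Since 1 = 1, 317 lies in the subgroup.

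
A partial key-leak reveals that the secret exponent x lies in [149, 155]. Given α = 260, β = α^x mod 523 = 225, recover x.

Compute 260^149 mod 523 = 474, then multiply by 260 repeatedly:
  260^149=474  260^150=335  260^151=282  260^152=100  260^153=373
  260^154=225
Found 225 at exponent 154.

154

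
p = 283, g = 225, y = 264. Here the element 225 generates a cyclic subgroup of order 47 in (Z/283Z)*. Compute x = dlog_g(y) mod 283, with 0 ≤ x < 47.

Baby-step giant-step with m = ceil(sqrt(47)) = 7.
Baby table (225^j mod 283 for j=0..6):
  0:1  1:225  2:251  3:158  4:175  5:38  6:60
Giant step factor: 225^(-7) ≡ 64 (mod 283).
Scan 264·64^i mod 283 for i = 0, 1, …:
  i=0: 264   i=1: 199   i=2: 1
Match at i=2, j=0: x = 2·7 + 0 = 14.

14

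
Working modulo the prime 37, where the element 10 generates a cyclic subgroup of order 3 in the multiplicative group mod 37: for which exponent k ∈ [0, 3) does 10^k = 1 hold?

Successive powers of 10 modulo 37:
  10^0=1
So 10^0 ≡ 1 (mod 37), giving k = 0.

0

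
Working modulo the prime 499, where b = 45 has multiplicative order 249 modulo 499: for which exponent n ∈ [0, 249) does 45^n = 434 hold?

154

Baby-step giant-step with m = ceil(sqrt(249)) = 16.
Baby table (45^j mod 499 for j=0..15):
  0:1  1:45  2:29  3:307  4:342  5:420  6:437  7:204
  8:198  9:427  10:253  11:407  12:351  13:326  14:199  15:472
Giant step factor: 45^(-16) ≡ 476 (mod 499).
Scan 434·476^i mod 499 for i = 0, 1, …:
  i=0: 434   i=1: 497   i=2: 46   i=3: 439
  i=4: 382   i=5: 196   i=6: 482   i=7: 391
  i=8: 488   i=9: 253
Match at i=9, j=10: n = 9·16 + 10 = 154.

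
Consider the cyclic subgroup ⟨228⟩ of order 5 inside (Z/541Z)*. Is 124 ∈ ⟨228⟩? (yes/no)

yes

⟨228⟩ has order 5; its elements mod 541 are {1, 48, 124, 140, 228}.
124 is in this set.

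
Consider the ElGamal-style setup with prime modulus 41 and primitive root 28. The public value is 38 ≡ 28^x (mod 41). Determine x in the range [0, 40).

25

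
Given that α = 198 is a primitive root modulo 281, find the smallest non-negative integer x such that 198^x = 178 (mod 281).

51

Baby-step giant-step with m = ceil(sqrt(280)) = 17.
Baby table (198^j mod 281 for j=0..16):
  0:1  1:198  2:145  3:48  4:231  5:216  6:56  7:129
  8:252  9:159  10:10  11:13  12:45  13:199  14:62  15:193
  16:279
Giant step factor: 198^(-17) ≡ 259 (mod 281).
Scan 178·259^i mod 281 for i = 0, 1, …:
  i=0: 178   i=1: 18   i=2: 166   i=3: 1
Match at i=3, j=0: x = 3·17 + 0 = 51.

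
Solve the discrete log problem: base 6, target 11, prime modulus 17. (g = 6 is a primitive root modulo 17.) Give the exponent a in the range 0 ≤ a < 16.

Successive powers of 6 modulo 17:
  6^0=1  6^1=6  6^2=2  6^3=12  6^4=4  6^5=7
  6^6=8  6^7=14  6^8=16  6^9=11
So 6^9 ≡ 11 (mod 17), giving a = 9.

9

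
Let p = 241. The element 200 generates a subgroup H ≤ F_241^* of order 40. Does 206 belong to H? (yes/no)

206 ∈ ⟨200⟩ iff 206^40 ≡ 1 (mod 241), since |⟨200⟩| = 40.
206^40 mod 241 = 16.
Since 16 ≠ 1, 206 does not lie in the subgroup.

no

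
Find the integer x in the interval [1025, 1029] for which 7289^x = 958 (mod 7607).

1027

Compute 7289^1025 mod 7607 = 4303, then multiply by 7289 repeatedly:
  7289^1025=4303  7289^1026=906  7289^1027=958
Found 958 at exponent 1027.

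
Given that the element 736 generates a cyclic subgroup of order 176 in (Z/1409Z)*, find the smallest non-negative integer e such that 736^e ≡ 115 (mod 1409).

Baby-step giant-step with m = ceil(sqrt(176)) = 14.
Baby table (736^j mod 1409 for j=0..13):
  0:1  1:736  2:640  3:434  4:990  5:187  6:959  7:1324
  8:845  9:551  10:1153  11:390  12:1013  13:207
Giant step factor: 736^(-14) ≡ 1182 (mod 1409).
Scan 115·1182^i mod 1409 for i = 0, 1, …:
  i=0: 115   i=1: 666   i=2: 990
Match at i=2, j=4: e = 2·14 + 4 = 32.

32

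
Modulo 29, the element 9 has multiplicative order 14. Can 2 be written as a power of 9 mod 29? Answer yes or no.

no

⟨9⟩ has order 14; its elements mod 29 are {1, 4, 5, 6, 7, 9, 13, 16, 20, 22, 23, 24, 25, 28}.
2 is not in this set.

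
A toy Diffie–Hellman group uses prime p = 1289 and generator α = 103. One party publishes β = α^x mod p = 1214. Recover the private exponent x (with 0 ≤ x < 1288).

Baby-step giant-step with m = ceil(sqrt(1288)) = 36.
Baby table (103^j mod 1289 for j=0..35):
  0:1  1:103  2:297  3:944  4:557  5:655  6:437  7:1185
  8:889  9:48  10:1077  11:77  12:197  13:956  14:504  15:352
  16:164  17:135  18:1015  19:136  20:1118  21:433  22:773  23:990
  24:139  25:138  26:35  27:1027  28:83  29:815  30:160  31:1012
  32:1116  33:227  34:179  35:391
Giant step factor: 103^(-36) ≡ 78 (mod 1289).
Scan 1214·78^i mod 1289 for i = 0, 1, …:
  i=0: 1214   i=1: 595   i=2: 6   i=3: 468
  i=4: 412   i=5: 1200   i=6: 792   i=7: 1193
  i=8: 246   i=9: 1142   i=10: 135
Match at i=10, j=17: x = 10·36 + 17 = 377.

377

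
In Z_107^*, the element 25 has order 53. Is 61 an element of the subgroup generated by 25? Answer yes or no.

yes

61 ∈ ⟨25⟩ iff 61^53 ≡ 1 (mod 107), since |⟨25⟩| = 53.
61^53 mod 107 = 1.
Since 1 = 1, 61 lies in the subgroup.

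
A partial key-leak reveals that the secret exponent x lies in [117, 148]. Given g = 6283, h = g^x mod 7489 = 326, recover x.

Compute 6283^117 mod 7489 = 3333, then multiply by 6283 repeatedly:
  6283^117=3333  6283^118=1995  6283^119=5488  6283^120=1748  6283^121=3810
  6283^122=3386  6283^123=5478  6283^124=6319  6283^125=3088  6283^126=5394
  6283^127=2777  6283^128=6010  6283^129=1292  6283^130=7049  6283^131=6410
  6283^132=5677  6283^133=5973  6283^134=980  6283^135=1382  6283^136=3355
  6283^137=5419  6283^138=2583  6283^139=326
Found 326 at exponent 139.

139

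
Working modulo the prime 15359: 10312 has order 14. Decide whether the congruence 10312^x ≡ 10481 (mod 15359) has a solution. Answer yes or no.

⟨10312⟩ has order 14; its elements mod 15359 are {1, 743, 875, 2325, 5047, 6987, 7267, 8092, 8372, 10312, 13034, 14484, 14616, 15358}.
10481 is not in this set.

no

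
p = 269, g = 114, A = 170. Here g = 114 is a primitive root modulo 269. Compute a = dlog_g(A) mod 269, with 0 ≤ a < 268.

178

Baby-step giant-step with m = ceil(sqrt(268)) = 17.
Baby table (114^j mod 269 for j=0..16):
  0:1  1:114  2:84  3:161  4:62  5:74  6:97  7:29
  8:78  9:15  10:96  11:184  12:263  13:123  14:34  15:110
  16:166
Giant step factor: 114^(-17) ≡ 83 (mod 269).
Scan 170·83^i mod 269 for i = 0, 1, …:
  i=0: 170   i=1: 122   i=2: 173   i=3: 102
  i=4: 127   i=5: 50   i=6: 115   i=7: 130
  i=8: 30   i=9: 69   i=10: 78
Match at i=10, j=8: a = 10·17 + 8 = 178.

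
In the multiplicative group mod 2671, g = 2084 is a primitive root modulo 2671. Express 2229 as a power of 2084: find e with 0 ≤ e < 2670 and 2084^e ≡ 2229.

Baby-step giant-step with m = ceil(sqrt(2670)) = 52.
Baby table (2084^j mod 2671 for j=0..51):
  0:1  1:2084  2:10  3:2143  4:100  5:62  6:1000  7:620
  8:1987  9:858  10:1173  11:567  12:1046  13:328  14:2447  15:609
  16:431  17:748  18:1639  19:2138  20:364  21:12  22:969  23:120
  24:1677  25:1200  26:744  27:1316  28:2098  29:2476  30:2283  31:721
  32:1462  33:1868  34:1265  35:2654  36:1966  37:2501  38:963  39:971
  40:1617  41:1697  42:144  43:944  44:1440  45:1427  46:1045  47:915
  48:2437  49:1137  50:331  51:686
Giant step factor: 2084^(-52) ≡ 209 (mod 2671).
Scan 2229·209^i mod 2671 for i = 0, 1, …:
  i=0: 2229   i=1: 1107   i=2: 1657   i=3: 1754
  i=4: 659   i=5: 1510   i=6: 412   i=7: 636
  i=8: 2045   i=9: 45     …   i=18: 2467
  i=19: 100
Match at i=19, j=4: e = 19·52 + 4 = 992.

992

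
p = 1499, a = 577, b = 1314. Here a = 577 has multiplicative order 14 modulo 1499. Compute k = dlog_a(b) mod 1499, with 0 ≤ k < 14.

Successive powers of 577 modulo 1499:
  577^0=1  577^1=577  577^2=151  577^3=185  577^4=316  577^5=953
  577^6=1247  577^7=1498  577^8=922  577^9=1348  577^10=1314
So 577^10 ≡ 1314 (mod 1499), giving k = 10.

10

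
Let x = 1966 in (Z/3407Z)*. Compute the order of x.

The order of 1966 must divide p − 1 = 3406 = 2 · 13 · 131.
Divisors: 1, 2, 13, 26, 131, 262, 1703, 3406.
Check each in increasing order: 1966^1 ≡ 1966;  1966^2 ≡ 1618;  1966^13 ≡ 1461;  1966^26 ≡ 1739;  1966^131 ≡ 3147;  1966^262 ≡ 2867;  1966^1703 ≡ 1.
Smallest exponent giving 1 is 1703.

1703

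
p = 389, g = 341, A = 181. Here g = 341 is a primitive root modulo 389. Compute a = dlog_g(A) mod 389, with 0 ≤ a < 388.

22

Successive powers of 341 modulo 389:
  341^0=1  341^1=341  341^2=359  341^3=273  341^4=122  341^5=368
  341^6=230  341^7=241  341^8=102  341^9=161  341^10=52  341^11=227
  341^12=385  341^13=192  341^14=120  341^15=75  341^16=290  341^17=84
  341^18=247  341^19=203  341^20=370  341^21=134  341^22=181
So 341^22 ≡ 181 (mod 389), giving a = 22.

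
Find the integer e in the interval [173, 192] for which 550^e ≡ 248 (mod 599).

Compute 550^173 mod 599 = 286, then multiply by 550 repeatedly:
  550^173=286  550^174=362  550^175=232  550^176=13  550^177=561
  550^178=65  550^179=409  550^180=325  550^181=248
Found 248 at exponent 181.

181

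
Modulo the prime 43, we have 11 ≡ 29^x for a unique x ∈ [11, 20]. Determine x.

12

Compute 29^11 mod 43 = 33, then multiply by 29 repeatedly:
  29^11=33  29^12=11
Found 11 at exponent 12.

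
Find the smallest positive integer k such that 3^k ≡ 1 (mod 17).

The order of 3 must divide p − 1 = 16 = 2^4.
Divisors: 1, 2, 4, 8, 16.
Check each in increasing order: 3^1 ≡ 3;  3^2 ≡ 9;  3^4 ≡ 13;  3^8 ≡ 16;  3^16 ≡ 1.
Smallest exponent giving 1 is 16.

16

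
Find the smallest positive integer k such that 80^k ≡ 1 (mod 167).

The order of 80 must divide p − 1 = 166 = 2 · 83.
Divisors: 1, 2, 83, 166.
Check each in increasing order: 80^1 ≡ 80;  80^2 ≡ 54;  80^83 ≡ 166;  80^166 ≡ 1.
Smallest exponent giving 1 is 166.

166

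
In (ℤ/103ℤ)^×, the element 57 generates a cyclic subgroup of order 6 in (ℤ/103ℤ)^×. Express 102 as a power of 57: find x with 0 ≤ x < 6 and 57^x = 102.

3

Successive powers of 57 modulo 103:
  57^0=1  57^1=57  57^2=56  57^3=102
So 57^3 ≡ 102 (mod 103), giving x = 3.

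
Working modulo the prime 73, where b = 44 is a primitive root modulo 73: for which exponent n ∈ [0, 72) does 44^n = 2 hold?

64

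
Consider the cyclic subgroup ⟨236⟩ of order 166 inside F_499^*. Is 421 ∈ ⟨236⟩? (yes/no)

421 ∈ ⟨236⟩ iff 421^166 ≡ 1 (mod 499), since |⟨236⟩| = 166.
421^166 mod 499 = 1.
Since 1 = 1, 421 lies in the subgroup.

yes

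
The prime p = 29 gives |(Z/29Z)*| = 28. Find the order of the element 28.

The order of 28 must divide p − 1 = 28 = 2^2 · 7.
Divisors: 1, 2, 4, 7, 14, 28.
Check each in increasing order: 28^1 ≡ 28;  28^2 ≡ 1.
Smallest exponent giving 1 is 2.

2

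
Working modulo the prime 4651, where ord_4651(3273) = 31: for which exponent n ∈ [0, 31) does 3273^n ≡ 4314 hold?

22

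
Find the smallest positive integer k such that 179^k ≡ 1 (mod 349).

116

The order of 179 must divide p − 1 = 348 = 2^2 · 3 · 29.
Divisors: 1, 2, 3, 4, 6, 12, 29, 58, 87, 116, 174, 348.
Check each in increasing order: 179^1 ≡ 179;  179^2 ≡ 282;  179^3 ≡ 222;  179^4 ≡ 301;  179^6 ≡ 75;  179^12 ≡ 41;  179^29 ≡ 213;  179^58 ≡ 348;  179^87 ≡ 136;  179^116 ≡ 1.
Smallest exponent giving 1 is 116.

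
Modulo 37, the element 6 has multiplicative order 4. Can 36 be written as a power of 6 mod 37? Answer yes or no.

⟨6⟩ has order 4; its elements mod 37 are {1, 6, 31, 36}.
36 is in this set.

yes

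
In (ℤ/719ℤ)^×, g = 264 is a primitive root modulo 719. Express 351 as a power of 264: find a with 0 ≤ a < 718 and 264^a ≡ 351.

216

Baby-step giant-step with m = ceil(sqrt(718)) = 27.
Baby table (264^j mod 719 for j=0..26):
  0:1  1:264  2:672  3:534  4:52  5:67  6:432  7:446
  8:547  9:608  10:175  11:184  12:403  13:699  14:472  15:221
  16:105  17:398  18:98  19:707  20:427  21:564  22:63  23:95
  24:634  25:568  26:400
Giant step factor: 264^(-27) ≡ 201 (mod 719).
Scan 351·201^i mod 719 for i = 0, 1, …:
  i=0: 351   i=1: 89   i=2: 633   i=3: 689
  i=4: 441   i=5: 204   i=6: 21   i=7: 626
  i=8: 1
Match at i=8, j=0: a = 8·27 + 0 = 216.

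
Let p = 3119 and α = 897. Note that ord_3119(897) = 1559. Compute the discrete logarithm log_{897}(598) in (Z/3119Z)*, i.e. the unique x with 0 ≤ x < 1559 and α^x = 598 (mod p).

393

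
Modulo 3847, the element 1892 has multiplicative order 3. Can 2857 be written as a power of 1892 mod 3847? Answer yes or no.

no

2857 ∈ ⟨1892⟩ iff 2857^3 ≡ 1 (mod 3847), since |⟨1892⟩| = 3.
2857^3 mod 3847 = 2881.
Since 2881 ≠ 1, 2857 does not lie in the subgroup.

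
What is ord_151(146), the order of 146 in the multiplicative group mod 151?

The order of 146 must divide p − 1 = 150 = 2 · 3 · 5^2.
Divisors: 1, 2, 3, 5, 6, 10, 15, 25, 30, 50, 75, 150.
Check each in increasing order: 146^1 ≡ 146;  146^2 ≡ 25;  146^3 ≡ 26;  146^5 ≡ 46;  146^6 ≡ 72;  146^10 ≡ 2;  146^15 ≡ 92;  146^25 ≡ 33;  146^30 ≡ 8;  146^50 ≡ 32;  146^75 ≡ 150;  146^150 ≡ 1.
Smallest exponent giving 1 is 150.

150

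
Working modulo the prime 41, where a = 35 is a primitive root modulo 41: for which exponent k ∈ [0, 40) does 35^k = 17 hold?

13

Successive powers of 35 modulo 41:
  35^0=1  35^1=35  35^2=36  35^3=30  35^4=25  35^5=14
  35^6=39  35^7=12  35^8=10  35^9=22  35^10=32  35^11=13
  35^12=4  35^13=17
So 35^13 ≡ 17 (mod 41), giving k = 13.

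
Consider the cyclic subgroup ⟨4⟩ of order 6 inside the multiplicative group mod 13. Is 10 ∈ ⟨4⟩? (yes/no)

10 ∈ ⟨4⟩ iff 10^6 ≡ 1 (mod 13), since |⟨4⟩| = 6.
10^6 mod 13 = 1.
Since 1 = 1, 10 lies in the subgroup.

yes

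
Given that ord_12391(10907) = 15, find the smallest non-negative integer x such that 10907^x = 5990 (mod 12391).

11

Successive powers of 10907 modulo 12391:
  10907^0=1  10907^1=10907  10907^2=9049  10907^3=3128  10907^4=4673  10907^5=4228
  10907^6=7885  10907^7=8155  10907^8=3987  10907^9=6190  10907^10=8162  10907^11=5990
So 10907^11 ≡ 5990 (mod 12391), giving x = 11.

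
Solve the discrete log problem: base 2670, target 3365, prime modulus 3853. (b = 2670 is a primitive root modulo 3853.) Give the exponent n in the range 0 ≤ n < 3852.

Baby-step giant-step with m = ceil(sqrt(3852)) = 63.
Baby table (2670^j mod 3853 for j=0..62):
  0:1  1:2670  2:850  3:83  4:1989  5:1196  6:3036  7:3261
  8:2943  9:1543  10:953  11:1530  12:920  13:2039  14:3694  15:3153
  16:3558  17:2215  18:3548  19:2486  20:2754  21:1656  22:2129  23:1255
  24:2593  25:3322  26:134  27:3304  28:2163  29:3416  30:669  31:2291
  32:2259  33:1585  34:1356  35:2553  36:553  37:811  38:3837  39:3516
  40:1812  41:2525  42:2853  43:129  44:1513  45:1766  46:3001  47:2283
  48:164  49:2491  50:692  51:2053  52:2544  53:3494  54:867  55:3090
  56:1027  57:2607  58:2172  59:475  60:613  61:3038  62:895
Giant step factor: 2670^(-63) ≡ 3575 (mod 3853).
Scan 3365·3575^i mod 3853 for i = 0, 1, …:
  i=0: 3365   i=1: 809   i=2: 2425   i=3: 125
  i=4: 3780   i=5: 1029   i=6: 2913   i=7: 3169
  i=8: 1355   i=9: 904     …   i=40: 1679
  i=41: 3304
Match at i=41, j=27: n = 41·63 + 27 = 2610.

2610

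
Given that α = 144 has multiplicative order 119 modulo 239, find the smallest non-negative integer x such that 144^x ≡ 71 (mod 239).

98

Baby-step giant-step with m = ceil(sqrt(119)) = 11.
Baby table (144^j mod 239 for j=0..10):
  0:1  1:144  2:182  3:157  4:142  5:133  6:32  7:67
  8:88  9:5  10:3
Giant step factor: 144^(-11) ≡ 213 (mod 239).
Scan 71·213^i mod 239 for i = 0, 1, …:
  i=0: 71   i=1: 66   i=2: 196   i=3: 162
  i=4: 90   i=5: 50   i=6: 134   i=7: 101
  i=8: 3
Match at i=8, j=10: x = 8·11 + 10 = 98.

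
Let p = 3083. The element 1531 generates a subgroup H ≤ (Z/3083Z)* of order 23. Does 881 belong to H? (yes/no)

yes

⟨1531⟩ has order 23; its elements mod 3083 are {1, 7, 49, 220, 343, 382, 495, 773, 799, 881, 995, 1023, 1027, 1392, 1468, 1531, 1540, 2155, 2328, 2401, 2510, 2674, 2753}.
881 is in this set.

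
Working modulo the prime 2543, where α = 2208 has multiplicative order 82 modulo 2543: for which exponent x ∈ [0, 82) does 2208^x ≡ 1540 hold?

4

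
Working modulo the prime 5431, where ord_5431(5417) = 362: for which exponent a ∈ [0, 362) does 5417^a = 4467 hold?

258

Baby-step giant-step with m = ceil(sqrt(362)) = 20.
Baby table (5417^j mod 5431 for j=0..19):
  0:1  1:5417  2:196  3:2687  4:399  5:5276  6:2170  7:2206
  8:1702  9:3327  10:2301  11:372  12:223  13:2309  14:260  15:1791
  16:2081  17:3452  18:551  19:3148
Giant step factor: 5417^(-20) ≡ 1732 (mod 5431).
Scan 4467·1732^i mod 5431 for i = 0, 1, …:
  i=0: 4467   i=1: 3100   i=2: 3372   i=3: 1979
  i=4: 667   i=5: 3872   i=6: 4450   i=7: 811
  i=8: 3454   i=9: 2797   i=10: 5383   i=11: 3760
  i=12: 551
Match at i=12, j=18: a = 12·20 + 18 = 258.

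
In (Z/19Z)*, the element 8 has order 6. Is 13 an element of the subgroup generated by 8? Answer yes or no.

13 ∈ ⟨8⟩ iff 13^6 ≡ 1 (mod 19), since |⟨8⟩| = 6.
13^6 mod 19 = 11.
Since 11 ≠ 1, 13 does not lie in the subgroup.

no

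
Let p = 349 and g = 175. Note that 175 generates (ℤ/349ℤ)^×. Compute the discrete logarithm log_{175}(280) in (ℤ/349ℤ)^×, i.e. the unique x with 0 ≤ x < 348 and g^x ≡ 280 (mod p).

312

Baby-step giant-step with m = ceil(sqrt(348)) = 19.
Baby table (175^j mod 349 for j=0..18):
  0:1  1:175  2:262  3:131  4:240  5:120  6:60  7:30
  8:15  9:182  10:91  11:220  12:110  13:55  14:202  15:101
  16:225  17:287  18:318
Giant step factor: 175^(-19) ≡ 90 (mod 349).
Scan 280·90^i mod 349 for i = 0, 1, …:
  i=0: 280   i=1: 72   i=2: 198   i=3: 21
  i=4: 145   i=5: 137   i=6: 115   i=7: 229
  i=8: 19   i=9: 314     …   i=15: 291
  i=16: 15
Match at i=16, j=8: x = 16·19 + 8 = 312.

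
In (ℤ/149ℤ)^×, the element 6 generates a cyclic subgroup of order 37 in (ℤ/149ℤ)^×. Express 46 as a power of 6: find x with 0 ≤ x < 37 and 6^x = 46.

28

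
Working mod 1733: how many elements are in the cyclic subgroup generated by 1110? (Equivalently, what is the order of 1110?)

866

The order of 1110 must divide p − 1 = 1732 = 2^2 · 433.
Divisors: 1, 2, 4, 433, 866, 1732.
Check each in increasing order: 1110^1 ≡ 1110;  1110^2 ≡ 1670;  1110^4 ≡ 503;  1110^433 ≡ 1732;  1110^866 ≡ 1.
Smallest exponent giving 1 is 866.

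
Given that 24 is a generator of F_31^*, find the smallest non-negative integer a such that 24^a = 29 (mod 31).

3

Successive powers of 24 modulo 31:
  24^0=1  24^1=24  24^2=18  24^3=29
So 24^3 ≡ 29 (mod 31), giving a = 3.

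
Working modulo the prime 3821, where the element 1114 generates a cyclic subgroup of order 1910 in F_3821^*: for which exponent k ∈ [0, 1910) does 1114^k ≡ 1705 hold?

Baby-step giant-step with m = ceil(sqrt(1910)) = 44.
Baby table (1114^j mod 3821 for j=0..43):
  0:1  1:1114  2:2992  3:1176  4:3282  5:3272  6:3595  7:422
  8:125  9:1694  10:3363  11:1802  12:1403  13:153  14:2318  15:3077
  16:341  17:1595  18:65  19:3632  20:3430  21:20  22:3175  23:2525
  24:594  25:683  26:483  27:3122  28:798  29:2500  30:3312  31:2303
  32:1651  33:1313  34:3060  35:508  36:404  37:2999  38:1332  39:1300
  40:41  41:3643  42:400  43:2364
Giant step factor: 1114^(-44) ≡ 864 (mod 3821).
Scan 1705·864^i mod 3821 for i = 0, 1, …:
  i=0: 1705   i=1: 2035   i=2: 580   i=3: 569
  i=4: 2528   i=5: 2401   i=6: 3482   i=7: 1321
  i=8: 2686   i=9: 1357     …   i=28: 3074
  i=29: 341
Match at i=29, j=16: k = 29·44 + 16 = 1292.

1292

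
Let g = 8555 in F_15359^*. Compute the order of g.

1097

The order of 8555 must divide p − 1 = 15358 = 2 · 7 · 1097.
Divisors: 1, 2, 7, 14, 1097, 2194, 7679, 15358.
Check each in increasing order: 8555^1 ≡ 8555;  8555^2 ≡ 2390;  8555^7 ≡ 9570;  8555^14 ≡ 14542;  8555^1097 ≡ 1.
Smallest exponent giving 1 is 1097.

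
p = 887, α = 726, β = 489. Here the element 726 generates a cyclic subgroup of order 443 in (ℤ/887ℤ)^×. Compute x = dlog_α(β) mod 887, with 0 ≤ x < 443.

378

Baby-step giant-step with m = ceil(sqrt(443)) = 22.
Baby table (726^j mod 887 for j=0..21):
  0:1  1:726  2:198  3:54  4:176  5:48  6:255  7:634
  8:818  9:465  10:530  11:709  12:274  13:236  14:145  15:604
  16:326  17:734  18:684  19:751  20:608  21:569
Giant step factor: 726^(-22) ≡ 397 (mod 887).
Scan 489·397^i mod 887 for i = 0, 1, …:
  i=0: 489   i=1: 767   i=2: 258   i=3: 421
  i=4: 381   i=5: 467   i=6: 16   i=7: 143
  i=8: 3   i=9: 304     …   i=16: 702
  i=17: 176
Match at i=17, j=4: x = 17·22 + 4 = 378.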